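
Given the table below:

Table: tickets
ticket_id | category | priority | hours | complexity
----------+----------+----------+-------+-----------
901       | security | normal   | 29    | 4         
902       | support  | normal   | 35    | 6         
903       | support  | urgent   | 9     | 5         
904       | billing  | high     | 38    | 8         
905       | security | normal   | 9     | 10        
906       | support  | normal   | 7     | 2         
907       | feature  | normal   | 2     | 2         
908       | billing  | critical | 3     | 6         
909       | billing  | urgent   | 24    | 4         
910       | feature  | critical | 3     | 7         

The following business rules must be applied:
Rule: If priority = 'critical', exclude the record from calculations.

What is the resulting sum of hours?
153

Step 1: Identify records where priority = 'critical'
Step 2: The excluded records sum to 6
Step 3: Original total hours = 159
Step 4: Remaining total = 159 - 6 = 153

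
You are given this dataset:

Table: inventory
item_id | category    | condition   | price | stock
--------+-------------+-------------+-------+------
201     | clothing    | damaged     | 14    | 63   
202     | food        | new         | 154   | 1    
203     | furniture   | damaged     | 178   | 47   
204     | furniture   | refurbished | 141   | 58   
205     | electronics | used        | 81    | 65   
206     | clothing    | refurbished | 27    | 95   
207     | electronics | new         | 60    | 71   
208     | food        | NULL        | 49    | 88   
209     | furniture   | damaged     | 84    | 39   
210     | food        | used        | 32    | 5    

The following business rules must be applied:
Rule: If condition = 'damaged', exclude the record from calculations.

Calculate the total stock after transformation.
383

Step 1: Identify records where condition = 'damaged'
Step 2: The excluded records sum to 149
Step 3: Original total stock = 532
Step 4: Remaining total = 532 - 149 = 383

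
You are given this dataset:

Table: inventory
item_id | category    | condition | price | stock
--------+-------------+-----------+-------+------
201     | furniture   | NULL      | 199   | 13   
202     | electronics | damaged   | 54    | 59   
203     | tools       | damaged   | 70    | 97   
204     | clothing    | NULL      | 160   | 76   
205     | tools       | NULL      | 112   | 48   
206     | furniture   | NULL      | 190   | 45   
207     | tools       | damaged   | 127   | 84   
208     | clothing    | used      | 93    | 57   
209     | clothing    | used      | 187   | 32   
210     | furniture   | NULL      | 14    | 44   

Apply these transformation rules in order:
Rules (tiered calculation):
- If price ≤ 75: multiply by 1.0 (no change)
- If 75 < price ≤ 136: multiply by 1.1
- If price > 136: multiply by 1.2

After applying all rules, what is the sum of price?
1386.4

Step 1: Tier 1 (price ≤ 75): 3 records, sum = 138 × 1.0 = 138.0
Step 2: Tier 2 (75 < price ≤ 136): 3 records, sum = 332 × 1.1 = 365.2
Step 3: Tier 3 (price > 136): 4 records, sum = 736 × 1.2 = 883.2
Step 4: Final sum = 138.0 + 365.2 + 883.2 = 1386.4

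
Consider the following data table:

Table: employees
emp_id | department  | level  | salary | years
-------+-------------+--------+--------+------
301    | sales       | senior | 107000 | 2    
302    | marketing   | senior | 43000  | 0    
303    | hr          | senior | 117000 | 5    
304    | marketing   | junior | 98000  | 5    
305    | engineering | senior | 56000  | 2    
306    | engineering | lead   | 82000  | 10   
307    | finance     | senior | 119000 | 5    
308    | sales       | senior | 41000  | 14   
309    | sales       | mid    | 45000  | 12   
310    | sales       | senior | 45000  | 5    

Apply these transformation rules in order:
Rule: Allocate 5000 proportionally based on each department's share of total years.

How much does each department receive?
engineering: 1000.0, finance: 416.67, hr: 416.67, marketing: 416.67, sales: 2750.0

Step 1: Calculate total years = 60
Step 2: Calculate each department's proportion:
  engineering: 12/60 = 20.00% → 1000.0
  finance: 5/60 = 8.33% → 416.67
  hr: 5/60 = 8.33% → 416.67
  marketing: 5/60 = 8.33% → 416.67
  sales: 33/60 = 55.00% → 2750.0
Step 3: Verify: sum of allocations ≈ 5000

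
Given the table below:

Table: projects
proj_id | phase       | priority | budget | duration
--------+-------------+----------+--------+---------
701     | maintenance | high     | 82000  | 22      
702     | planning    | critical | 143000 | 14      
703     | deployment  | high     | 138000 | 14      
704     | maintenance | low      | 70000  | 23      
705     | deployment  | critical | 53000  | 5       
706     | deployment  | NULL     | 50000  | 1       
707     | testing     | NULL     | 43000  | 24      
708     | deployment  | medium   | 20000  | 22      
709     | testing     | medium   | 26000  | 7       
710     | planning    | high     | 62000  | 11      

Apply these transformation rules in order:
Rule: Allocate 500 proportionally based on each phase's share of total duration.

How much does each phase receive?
deployment: 146.85, maintenance: 157.34, planning: 87.41, testing: 108.39

Step 1: Calculate total duration = 143
Step 2: Calculate each phase's proportion:
  deployment: 42/143 = 29.37% → 146.85
  maintenance: 45/143 = 31.47% → 157.34
  planning: 25/143 = 17.48% → 87.41
  testing: 31/143 = 21.68% → 108.39
Step 3: Verify: sum of allocations ≈ 500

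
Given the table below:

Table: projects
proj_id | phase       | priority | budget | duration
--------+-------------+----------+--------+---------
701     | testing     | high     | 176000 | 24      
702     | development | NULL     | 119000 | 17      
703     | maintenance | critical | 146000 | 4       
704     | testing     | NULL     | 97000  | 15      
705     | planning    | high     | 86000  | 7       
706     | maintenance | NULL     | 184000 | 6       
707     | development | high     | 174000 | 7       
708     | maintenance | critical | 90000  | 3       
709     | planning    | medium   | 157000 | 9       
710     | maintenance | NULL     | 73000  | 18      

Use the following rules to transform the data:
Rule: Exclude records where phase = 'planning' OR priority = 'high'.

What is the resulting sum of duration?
63

Step 1: Find records where phase = 'planning' OR priority = 'high'
Step 2: 4 records match, summing to 47
Step 3: Original sum: 110
Step 4: Remaining sum = 110 - 47 = 63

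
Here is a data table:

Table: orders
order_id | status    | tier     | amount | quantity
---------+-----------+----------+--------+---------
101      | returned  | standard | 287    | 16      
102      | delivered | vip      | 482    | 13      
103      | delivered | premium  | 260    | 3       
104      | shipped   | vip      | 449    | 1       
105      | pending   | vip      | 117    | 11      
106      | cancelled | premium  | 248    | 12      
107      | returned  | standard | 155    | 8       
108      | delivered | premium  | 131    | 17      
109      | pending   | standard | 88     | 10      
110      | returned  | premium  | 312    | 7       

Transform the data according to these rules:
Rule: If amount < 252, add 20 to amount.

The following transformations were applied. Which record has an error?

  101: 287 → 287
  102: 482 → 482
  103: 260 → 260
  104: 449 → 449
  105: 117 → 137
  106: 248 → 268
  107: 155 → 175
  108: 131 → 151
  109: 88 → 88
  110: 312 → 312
Record 109 has an error. The correct transformed value should be 108, not 88.

Step 1: Check each record against the rule
Step 2: Record 109 has amount = 88
Step 3: Since 88 < 252, the bonus should have been applied
Step 4: Correct value = 108, but claimed value = 88
Conclusion: Record 109 has the error.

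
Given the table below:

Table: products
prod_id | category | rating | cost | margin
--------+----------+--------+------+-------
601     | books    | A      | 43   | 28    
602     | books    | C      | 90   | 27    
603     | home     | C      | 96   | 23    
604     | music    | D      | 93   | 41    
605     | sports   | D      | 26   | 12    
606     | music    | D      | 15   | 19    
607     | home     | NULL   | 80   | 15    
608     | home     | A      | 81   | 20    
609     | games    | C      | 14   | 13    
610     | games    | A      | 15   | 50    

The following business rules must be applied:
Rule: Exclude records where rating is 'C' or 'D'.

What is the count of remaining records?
4

Step 1: Count records to exclude
  - 3 (C) + 3 (D) = 6 records
Step 2: Total records: 10
Step 3: Remaining = 10 - 6 = 4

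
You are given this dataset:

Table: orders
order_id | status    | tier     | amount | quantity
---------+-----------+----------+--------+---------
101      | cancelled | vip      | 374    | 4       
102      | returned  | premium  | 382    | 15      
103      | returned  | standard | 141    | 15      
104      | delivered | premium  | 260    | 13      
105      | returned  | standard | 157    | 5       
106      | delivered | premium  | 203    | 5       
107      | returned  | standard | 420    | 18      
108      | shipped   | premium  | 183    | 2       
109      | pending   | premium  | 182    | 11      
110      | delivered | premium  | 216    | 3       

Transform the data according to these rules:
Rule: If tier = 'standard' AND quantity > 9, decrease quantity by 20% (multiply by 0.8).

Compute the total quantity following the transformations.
84.4

Step 1: Find records where tier = 'standard' AND quantity > 9
Step 2: 2 records match, summing to 33
Step 3: After multiplier: 33 × 0.8 = 26.4
Step 4: Unaffected records sum: 58
Step 5: Final sum = 26.4 + 58 = 84.4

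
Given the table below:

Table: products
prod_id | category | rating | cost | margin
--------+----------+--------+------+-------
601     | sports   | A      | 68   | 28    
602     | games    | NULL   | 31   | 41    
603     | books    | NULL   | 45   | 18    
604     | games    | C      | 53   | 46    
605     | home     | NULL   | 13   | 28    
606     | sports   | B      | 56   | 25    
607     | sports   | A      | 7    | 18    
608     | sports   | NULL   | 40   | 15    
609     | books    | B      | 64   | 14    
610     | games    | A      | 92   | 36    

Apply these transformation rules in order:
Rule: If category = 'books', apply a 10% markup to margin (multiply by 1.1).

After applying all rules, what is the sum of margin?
272.2

Step 1: Records with category = 'books' have total margin = 32
Step 2: Apply multiplier: 32 × 1.1 = 35.2
Step 3: Other records total: 237
Step 4: Final sum = 35.2 + 237 = 272.2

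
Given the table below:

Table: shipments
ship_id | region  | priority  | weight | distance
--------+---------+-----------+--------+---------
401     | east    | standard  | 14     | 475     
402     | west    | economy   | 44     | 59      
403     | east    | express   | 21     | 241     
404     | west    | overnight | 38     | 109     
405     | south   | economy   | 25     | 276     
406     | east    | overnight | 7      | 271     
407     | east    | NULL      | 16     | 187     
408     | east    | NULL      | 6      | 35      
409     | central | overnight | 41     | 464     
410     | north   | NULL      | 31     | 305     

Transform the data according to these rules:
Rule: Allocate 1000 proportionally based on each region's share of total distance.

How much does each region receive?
central: 191.58, east: 499.17, north: 125.93, south: 113.96, west: 69.36

Step 1: Calculate total distance = 2422
Step 2: Calculate each region's proportion:
  central: 464/2422 = 19.16% → 191.58
  east: 1209/2422 = 49.92% → 499.17
  north: 305/2422 = 12.59% → 125.93
  south: 276/2422 = 11.40% → 113.96
  west: 168/2422 = 6.94% → 69.36
Step 3: Verify: sum of allocations ≈ 1000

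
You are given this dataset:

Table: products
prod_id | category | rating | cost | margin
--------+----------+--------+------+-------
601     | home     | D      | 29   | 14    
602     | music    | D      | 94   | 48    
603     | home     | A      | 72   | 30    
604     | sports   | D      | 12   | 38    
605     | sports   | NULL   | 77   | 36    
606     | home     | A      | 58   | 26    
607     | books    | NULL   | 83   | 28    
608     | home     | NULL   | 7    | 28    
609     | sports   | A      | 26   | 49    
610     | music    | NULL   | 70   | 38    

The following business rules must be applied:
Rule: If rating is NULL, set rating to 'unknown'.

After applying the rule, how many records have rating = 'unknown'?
4

Step 1: Count records where rating IS NULL
Step 2: Found 4 records with NULL rating
Step 3: These records will have rating set to 'unknown'
Step 4: Records already having rating = 'unknown': 0
Step 5: Answer: 4 + 0 = 4 records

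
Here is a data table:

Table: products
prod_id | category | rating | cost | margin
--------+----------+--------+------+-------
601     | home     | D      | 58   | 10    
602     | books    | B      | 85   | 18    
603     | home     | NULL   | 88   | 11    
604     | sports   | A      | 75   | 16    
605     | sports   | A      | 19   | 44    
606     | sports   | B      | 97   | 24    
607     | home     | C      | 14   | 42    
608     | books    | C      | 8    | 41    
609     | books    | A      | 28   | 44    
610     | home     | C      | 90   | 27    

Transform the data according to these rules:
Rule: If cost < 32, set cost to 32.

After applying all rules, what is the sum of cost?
621

Step 1: 4 records have cost < 32
Step 2: These records originally summed to 69
Step 3: After setting to minimum: 4 × 32 = 128
Step 4: Unaffected records sum: 493
Step 5: Final sum = 128 + 493 = 621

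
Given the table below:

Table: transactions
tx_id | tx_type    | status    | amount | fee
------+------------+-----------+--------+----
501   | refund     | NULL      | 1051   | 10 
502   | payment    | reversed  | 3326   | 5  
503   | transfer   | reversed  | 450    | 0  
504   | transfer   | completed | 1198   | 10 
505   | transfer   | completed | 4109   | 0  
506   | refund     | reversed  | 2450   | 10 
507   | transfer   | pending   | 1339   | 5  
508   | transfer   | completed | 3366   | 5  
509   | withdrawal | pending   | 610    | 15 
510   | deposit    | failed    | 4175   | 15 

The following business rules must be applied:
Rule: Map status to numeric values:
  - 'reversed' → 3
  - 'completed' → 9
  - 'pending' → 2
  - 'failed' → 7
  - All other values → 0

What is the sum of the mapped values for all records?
47

Step 1: Apply mapping to each record
Step 2: Count by status:
  'reversed': 3 records × 3 = 9
  'completed': 3 records × 9 = 27
  'pending': 2 records × 2 = 4
  'failed': 1 records × 7 = 7
Step 3: Sum all mapped values = 47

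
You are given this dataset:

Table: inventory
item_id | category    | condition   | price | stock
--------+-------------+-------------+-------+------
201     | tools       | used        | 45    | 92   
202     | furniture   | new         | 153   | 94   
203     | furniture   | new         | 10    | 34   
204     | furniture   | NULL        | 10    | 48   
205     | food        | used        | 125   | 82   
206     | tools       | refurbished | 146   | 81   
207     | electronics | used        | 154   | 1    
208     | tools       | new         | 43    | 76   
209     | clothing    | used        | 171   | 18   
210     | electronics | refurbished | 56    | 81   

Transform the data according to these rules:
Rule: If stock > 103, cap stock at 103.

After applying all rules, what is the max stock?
94

Step 1: Original maximum stock = 94
Step 2: Check cap of 103 against maximum
Step 3: No records exceed the cap (max 94 <= cap 103), so no capping applies
Step 4: Maximum after transformation = 94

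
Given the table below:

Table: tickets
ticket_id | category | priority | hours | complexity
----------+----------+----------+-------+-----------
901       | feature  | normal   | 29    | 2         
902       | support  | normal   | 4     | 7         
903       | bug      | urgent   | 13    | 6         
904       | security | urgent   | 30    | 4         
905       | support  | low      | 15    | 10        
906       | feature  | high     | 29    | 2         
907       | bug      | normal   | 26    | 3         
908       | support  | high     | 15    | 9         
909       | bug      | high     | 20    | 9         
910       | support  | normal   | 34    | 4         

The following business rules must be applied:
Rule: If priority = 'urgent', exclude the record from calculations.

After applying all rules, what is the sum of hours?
172

Step 1: Identify records where priority = 'urgent'
Step 2: The excluded records sum to 43
Step 3: Original total hours = 215
Step 4: Remaining total = 215 - 43 = 172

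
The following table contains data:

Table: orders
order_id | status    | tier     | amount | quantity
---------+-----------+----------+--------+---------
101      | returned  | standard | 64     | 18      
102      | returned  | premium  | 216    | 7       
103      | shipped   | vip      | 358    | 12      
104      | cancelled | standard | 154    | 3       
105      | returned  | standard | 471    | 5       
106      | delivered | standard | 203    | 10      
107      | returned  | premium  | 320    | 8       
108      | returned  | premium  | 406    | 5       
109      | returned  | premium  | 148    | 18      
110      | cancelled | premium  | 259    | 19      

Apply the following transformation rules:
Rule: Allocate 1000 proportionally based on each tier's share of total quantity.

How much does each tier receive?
premium: 542.86, standard: 342.86, vip: 114.29

Step 1: Calculate total quantity = 105
Step 2: Calculate each tier's proportion:
  premium: 57/105 = 54.29% → 542.86
  standard: 36/105 = 34.29% → 342.86
  vip: 12/105 = 11.43% → 114.29
Step 3: Verify: sum of allocations ≈ 1000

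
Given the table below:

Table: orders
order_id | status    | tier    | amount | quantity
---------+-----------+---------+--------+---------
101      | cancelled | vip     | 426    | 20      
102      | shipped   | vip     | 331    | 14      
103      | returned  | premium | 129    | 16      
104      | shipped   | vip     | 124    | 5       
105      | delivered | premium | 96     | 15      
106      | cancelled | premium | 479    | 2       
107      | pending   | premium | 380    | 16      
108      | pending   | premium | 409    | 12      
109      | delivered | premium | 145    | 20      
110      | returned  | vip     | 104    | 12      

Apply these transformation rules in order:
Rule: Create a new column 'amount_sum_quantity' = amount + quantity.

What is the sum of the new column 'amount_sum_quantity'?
2755

Step 1: For each record, compute amount + quantity
Example calculations:
  426 + 20 = 446
  331 + 14 = 345
  129 + 16 = 145
  ...
Step 2: Sum all derived values
Step 3: Total = 2755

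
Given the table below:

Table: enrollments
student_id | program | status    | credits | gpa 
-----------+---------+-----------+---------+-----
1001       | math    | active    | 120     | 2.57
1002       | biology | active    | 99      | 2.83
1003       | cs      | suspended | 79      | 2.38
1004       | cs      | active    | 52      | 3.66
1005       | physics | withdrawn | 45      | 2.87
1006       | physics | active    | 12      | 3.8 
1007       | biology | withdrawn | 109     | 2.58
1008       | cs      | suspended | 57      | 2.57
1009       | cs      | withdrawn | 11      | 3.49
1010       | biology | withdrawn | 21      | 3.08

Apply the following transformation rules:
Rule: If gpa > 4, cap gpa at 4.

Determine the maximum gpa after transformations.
3.8

Step 1: Original maximum gpa = 3.8
Step 2: Check cap of 4 against maximum
Step 3: No records exceed the cap (max 3.8 <= cap 4), so no capping applies
Step 4: Maximum after transformation = 3.8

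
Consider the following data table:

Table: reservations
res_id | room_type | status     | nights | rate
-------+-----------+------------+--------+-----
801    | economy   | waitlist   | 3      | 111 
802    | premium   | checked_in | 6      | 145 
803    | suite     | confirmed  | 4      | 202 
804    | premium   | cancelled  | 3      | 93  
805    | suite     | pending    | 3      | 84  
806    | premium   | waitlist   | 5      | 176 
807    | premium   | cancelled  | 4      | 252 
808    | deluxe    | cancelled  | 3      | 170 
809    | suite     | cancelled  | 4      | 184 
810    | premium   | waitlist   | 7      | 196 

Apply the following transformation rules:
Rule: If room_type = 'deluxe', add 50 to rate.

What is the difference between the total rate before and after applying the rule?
50

Step 1: Original sum of rate = 1613
Step 2: 1 records have room_type = 'deluxe'
Step 3: Each affected record changes by 50
Step 4: Total change = 1 × 50 = 50
Step 5: New sum = 1613 + 50 = 1663
Step 6: Difference = |1663 - 1613| = 50
        (Sum increased by 50)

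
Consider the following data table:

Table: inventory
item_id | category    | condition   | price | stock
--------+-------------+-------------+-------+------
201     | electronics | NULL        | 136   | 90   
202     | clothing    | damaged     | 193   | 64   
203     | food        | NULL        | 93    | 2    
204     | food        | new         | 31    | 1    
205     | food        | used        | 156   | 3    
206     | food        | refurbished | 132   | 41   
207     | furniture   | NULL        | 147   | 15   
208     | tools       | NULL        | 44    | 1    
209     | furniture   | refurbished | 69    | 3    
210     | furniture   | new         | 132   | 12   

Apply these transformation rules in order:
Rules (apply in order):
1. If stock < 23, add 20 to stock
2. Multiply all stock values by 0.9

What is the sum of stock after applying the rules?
334.8

Step 1: Apply Rule 1 - Add 20 to records with stock < 23
  - 7 records affected: 37 + (7 × 20) = 177
  - Unaffected records: 195
  - Sum after Rule 1: 372
Step 2: Apply Rule 2 - Multiply all by 0.9
  - 372 × 0.9 = 334.8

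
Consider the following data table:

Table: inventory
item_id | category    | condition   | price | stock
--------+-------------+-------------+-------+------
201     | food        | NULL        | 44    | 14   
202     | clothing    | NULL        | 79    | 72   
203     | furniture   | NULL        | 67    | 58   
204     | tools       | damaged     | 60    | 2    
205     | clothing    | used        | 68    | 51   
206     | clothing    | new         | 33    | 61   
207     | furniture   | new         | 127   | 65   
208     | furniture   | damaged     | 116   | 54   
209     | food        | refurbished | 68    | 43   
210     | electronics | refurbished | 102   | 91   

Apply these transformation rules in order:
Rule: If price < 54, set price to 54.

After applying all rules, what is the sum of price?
795

Step 1: 2 records have price < 54
Step 2: These records originally summed to 77
Step 3: After setting to minimum: 2 × 54 = 108
Step 4: Unaffected records sum: 687
Step 5: Final sum = 108 + 687 = 795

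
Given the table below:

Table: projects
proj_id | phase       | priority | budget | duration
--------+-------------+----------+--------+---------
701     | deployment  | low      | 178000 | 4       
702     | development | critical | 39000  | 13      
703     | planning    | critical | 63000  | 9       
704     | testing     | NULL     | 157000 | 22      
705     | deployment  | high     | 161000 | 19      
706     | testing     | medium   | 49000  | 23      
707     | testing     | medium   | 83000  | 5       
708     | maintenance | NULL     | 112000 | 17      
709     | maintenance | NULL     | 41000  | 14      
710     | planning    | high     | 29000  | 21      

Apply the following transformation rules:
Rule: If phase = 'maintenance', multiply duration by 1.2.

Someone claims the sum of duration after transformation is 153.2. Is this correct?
Yes, the result is correct.

Step 1: Calculate the correct sum after transformation
Step 2: Apply multiplier 1.2 to records where phase = 'maintenance'
Step 3: Correct result = 153.2
Step 4: Claimed result = 153.2
Step 5: 153.2 = 153.2 ✓
Conclusion: The claimed result is correct.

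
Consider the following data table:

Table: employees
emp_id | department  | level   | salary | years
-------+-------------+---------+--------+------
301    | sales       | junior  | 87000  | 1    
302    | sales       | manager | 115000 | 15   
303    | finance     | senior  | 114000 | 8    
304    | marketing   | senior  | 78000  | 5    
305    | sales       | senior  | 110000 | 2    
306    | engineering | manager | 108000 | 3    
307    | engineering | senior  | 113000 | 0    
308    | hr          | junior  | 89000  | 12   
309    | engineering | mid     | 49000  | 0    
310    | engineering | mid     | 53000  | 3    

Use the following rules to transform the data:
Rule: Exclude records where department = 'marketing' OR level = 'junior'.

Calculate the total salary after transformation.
662000

Step 1: Find records where department = 'marketing' OR level = 'junior'
Step 2: 3 records match, summing to 254000
Step 3: Original sum: 916000
Step 4: Remaining sum = 916000 - 254000 = 662000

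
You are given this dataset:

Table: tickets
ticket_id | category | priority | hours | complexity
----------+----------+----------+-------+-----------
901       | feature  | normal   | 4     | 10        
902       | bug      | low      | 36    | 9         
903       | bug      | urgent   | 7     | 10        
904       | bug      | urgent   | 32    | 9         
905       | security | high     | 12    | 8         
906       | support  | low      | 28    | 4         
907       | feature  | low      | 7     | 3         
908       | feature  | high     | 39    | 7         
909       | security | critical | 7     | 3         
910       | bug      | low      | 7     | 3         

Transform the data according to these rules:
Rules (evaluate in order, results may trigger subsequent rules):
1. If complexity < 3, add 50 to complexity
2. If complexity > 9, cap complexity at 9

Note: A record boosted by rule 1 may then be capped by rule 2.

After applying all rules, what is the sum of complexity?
64

Step 1: Apply rule 1 to records with complexity < 3
  - 0 records get bonus of 50
  - Of these, 0 records then exceed 9 and get capped
Step 2: Apply rule 2 to records with complexity > 9
  - 2 records (original) are capped
Step 3: Calculate final sum = 64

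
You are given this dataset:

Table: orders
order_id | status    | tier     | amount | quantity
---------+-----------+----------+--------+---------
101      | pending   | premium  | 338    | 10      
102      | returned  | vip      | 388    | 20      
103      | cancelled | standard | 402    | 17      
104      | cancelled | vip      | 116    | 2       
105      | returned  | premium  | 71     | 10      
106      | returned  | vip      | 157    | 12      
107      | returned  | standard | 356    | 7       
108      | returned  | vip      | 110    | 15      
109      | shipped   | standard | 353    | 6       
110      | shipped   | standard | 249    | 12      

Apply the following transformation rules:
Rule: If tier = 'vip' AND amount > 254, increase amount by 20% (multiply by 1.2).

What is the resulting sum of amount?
2617.6

Step 1: Find records where tier = 'vip' AND amount > 254
Step 2: 1 records match, summing to 388
Step 3: After multiplier: 388 × 1.2 = 465.6
Step 4: Unaffected records sum: 2152
Step 5: Final sum = 465.6 + 2152 = 2617.6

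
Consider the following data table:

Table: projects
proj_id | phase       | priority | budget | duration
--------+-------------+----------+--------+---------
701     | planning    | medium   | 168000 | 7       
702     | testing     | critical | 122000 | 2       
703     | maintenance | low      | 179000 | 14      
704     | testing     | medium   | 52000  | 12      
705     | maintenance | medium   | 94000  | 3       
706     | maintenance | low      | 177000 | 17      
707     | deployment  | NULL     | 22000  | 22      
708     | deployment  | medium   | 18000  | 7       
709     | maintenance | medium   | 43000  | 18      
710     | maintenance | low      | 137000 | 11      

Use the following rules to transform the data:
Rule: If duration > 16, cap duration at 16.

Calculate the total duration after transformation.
104

Step 1: 3 records have duration > 16
Step 2: These records originally summed to 57
Step 3: After capping: 3 × 16 = 48
Step 4: Unaffected records sum: 56
Step 5: Final sum = 48 + 56 = 104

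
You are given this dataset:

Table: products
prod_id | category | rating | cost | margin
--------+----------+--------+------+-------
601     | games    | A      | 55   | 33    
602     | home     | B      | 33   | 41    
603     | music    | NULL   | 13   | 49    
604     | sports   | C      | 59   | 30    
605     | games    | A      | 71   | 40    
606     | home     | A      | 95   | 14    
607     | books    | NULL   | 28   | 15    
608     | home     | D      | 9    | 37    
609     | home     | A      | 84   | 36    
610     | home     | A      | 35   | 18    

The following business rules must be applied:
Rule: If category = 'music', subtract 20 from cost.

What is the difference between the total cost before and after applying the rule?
20

Step 1: Original sum of cost = 482
Step 2: 1 records have category = 'music'
Step 3: Each affected record changes by -20
Step 4: Total change = 1 × -20 = -20
Step 5: New sum = 482 + -20 = 462
Step 6: Difference = |462 - 482| = 20
        (Sum decreased by 20)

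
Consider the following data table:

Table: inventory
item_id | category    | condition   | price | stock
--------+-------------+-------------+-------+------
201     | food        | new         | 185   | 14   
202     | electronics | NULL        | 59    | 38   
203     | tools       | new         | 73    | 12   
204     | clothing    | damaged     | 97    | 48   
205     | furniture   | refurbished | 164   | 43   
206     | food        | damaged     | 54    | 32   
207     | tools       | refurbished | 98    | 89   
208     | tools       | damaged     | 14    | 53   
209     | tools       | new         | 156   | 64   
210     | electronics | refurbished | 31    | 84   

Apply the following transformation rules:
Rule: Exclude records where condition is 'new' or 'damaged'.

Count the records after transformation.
4

Step 1: Count records to exclude
  - 3 (new) + 3 (damaged) = 6 records
Step 2: Total records: 10
Step 3: Remaining = 10 - 6 = 4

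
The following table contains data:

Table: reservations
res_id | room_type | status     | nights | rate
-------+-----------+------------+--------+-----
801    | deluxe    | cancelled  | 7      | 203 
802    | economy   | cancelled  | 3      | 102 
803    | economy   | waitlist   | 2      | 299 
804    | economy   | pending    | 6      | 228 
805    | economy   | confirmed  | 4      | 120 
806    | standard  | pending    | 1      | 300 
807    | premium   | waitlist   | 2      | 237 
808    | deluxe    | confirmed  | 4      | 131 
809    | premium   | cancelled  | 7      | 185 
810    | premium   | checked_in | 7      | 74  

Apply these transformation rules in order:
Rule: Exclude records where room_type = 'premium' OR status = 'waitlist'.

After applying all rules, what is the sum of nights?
25

Step 1: Find records where room_type = 'premium' OR status = 'waitlist'
Step 2: 4 records match, summing to 18
Step 3: Original sum: 43
Step 4: Remaining sum = 43 - 18 = 25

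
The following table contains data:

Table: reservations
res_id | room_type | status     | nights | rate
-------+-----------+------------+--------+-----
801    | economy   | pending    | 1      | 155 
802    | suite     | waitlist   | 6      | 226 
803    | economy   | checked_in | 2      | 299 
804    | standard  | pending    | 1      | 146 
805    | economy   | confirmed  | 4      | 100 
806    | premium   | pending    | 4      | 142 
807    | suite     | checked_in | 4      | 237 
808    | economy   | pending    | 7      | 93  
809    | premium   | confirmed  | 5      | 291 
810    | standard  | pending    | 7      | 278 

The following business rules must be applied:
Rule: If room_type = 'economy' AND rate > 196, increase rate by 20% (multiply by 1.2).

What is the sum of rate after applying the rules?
2026.8

Step 1: Find records where room_type = 'economy' AND rate > 196
Step 2: 1 records match, summing to 299
Step 3: After multiplier: 299 × 1.2 = 358.8
Step 4: Unaffected records sum: 1668
Step 5: Final sum = 358.8 + 1668 = 2026.8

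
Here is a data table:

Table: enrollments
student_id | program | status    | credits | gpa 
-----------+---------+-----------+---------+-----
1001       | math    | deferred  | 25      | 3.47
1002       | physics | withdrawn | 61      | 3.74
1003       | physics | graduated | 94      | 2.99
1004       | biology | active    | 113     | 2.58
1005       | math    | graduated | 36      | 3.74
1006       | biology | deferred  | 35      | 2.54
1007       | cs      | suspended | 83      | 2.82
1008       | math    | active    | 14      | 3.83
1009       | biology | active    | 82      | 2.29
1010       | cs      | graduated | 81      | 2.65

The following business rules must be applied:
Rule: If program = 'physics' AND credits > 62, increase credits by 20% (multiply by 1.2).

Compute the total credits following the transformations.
642.8

Step 1: Find records where program = 'physics' AND credits > 62
Step 2: 1 records match, summing to 94
Step 3: After multiplier: 94 × 1.2 = 112.8
Step 4: Unaffected records sum: 530
Step 5: Final sum = 112.8 + 530 = 642.8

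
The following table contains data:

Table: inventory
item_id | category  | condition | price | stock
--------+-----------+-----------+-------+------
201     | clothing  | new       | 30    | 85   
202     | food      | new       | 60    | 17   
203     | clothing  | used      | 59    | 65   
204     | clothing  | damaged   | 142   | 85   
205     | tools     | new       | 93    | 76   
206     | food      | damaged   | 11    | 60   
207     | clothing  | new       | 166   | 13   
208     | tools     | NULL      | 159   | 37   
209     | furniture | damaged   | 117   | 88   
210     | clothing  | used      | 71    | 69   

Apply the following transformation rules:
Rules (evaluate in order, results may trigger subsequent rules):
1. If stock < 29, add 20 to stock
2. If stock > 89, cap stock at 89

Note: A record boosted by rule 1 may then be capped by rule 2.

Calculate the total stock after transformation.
635

Step 1: Apply rule 1 to records with stock < 29
  - 2 records get bonus of 20
  - Of these, 0 records then exceed 89 and get capped
Step 2: Apply rule 2 to records with stock > 89
  - 0 records (original) are capped
Step 3: Calculate final sum = 635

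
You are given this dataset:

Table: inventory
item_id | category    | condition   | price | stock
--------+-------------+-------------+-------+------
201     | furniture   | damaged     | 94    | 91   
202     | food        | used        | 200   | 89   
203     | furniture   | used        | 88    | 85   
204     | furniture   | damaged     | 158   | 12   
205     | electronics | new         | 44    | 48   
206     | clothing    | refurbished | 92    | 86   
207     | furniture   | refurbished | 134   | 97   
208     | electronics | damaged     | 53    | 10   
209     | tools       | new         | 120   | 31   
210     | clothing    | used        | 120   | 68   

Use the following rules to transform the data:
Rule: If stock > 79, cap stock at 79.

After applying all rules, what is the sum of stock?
564

Step 1: 5 records have stock > 79
Step 2: These records originally summed to 448
Step 3: After capping: 5 × 79 = 395
Step 4: Unaffected records sum: 169
Step 5: Final sum = 395 + 169 = 564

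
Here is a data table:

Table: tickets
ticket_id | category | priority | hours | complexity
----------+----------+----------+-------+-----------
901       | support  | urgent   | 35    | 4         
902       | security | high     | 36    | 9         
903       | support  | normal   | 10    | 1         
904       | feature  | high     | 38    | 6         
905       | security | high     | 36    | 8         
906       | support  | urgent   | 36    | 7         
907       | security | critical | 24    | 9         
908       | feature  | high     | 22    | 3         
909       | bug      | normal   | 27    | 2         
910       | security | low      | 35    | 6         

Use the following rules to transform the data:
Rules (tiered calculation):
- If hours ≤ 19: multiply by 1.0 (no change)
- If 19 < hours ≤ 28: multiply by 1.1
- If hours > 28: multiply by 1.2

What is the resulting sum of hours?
349.5

Step 1: Tier 1 (hours ≤ 19): 1 records, sum = 10 × 1.0 = 10.0
Step 2: Tier 2 (19 < hours ≤ 28): 3 records, sum = 73 × 1.1 = 80.3
Step 3: Tier 3 (hours > 28): 6 records, sum = 216 × 1.2 = 259.2
Step 4: Final sum = 10.0 + 80.3 + 259.2 = 349.5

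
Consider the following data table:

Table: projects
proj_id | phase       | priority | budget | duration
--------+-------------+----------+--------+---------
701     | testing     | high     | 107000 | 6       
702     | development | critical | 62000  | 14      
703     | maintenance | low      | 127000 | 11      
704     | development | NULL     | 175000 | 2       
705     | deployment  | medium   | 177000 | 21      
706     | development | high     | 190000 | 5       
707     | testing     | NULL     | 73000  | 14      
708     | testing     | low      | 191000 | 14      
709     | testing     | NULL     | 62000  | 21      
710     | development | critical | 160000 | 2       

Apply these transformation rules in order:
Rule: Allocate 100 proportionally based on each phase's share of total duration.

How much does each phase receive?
deployment: 19.09, development: 20.91, maintenance: 10.0, testing: 50.0

Step 1: Calculate total duration = 110
Step 2: Calculate each phase's proportion:
  deployment: 21/110 = 19.09% → 19.09
  development: 23/110 = 20.91% → 20.91
  maintenance: 11/110 = 10.00% → 10.0
  testing: 55/110 = 50.00% → 50.0
Step 3: Verify: sum of allocations ≈ 100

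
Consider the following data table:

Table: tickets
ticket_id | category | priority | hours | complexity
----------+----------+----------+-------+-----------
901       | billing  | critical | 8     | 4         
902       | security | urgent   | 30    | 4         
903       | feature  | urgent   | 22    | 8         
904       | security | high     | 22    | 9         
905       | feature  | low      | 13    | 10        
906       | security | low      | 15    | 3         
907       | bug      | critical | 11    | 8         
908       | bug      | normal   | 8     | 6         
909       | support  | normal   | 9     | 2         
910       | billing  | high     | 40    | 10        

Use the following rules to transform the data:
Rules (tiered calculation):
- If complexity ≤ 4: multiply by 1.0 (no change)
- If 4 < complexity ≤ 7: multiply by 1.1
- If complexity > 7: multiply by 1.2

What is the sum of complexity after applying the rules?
73.6

Step 1: Tier 1 (complexity ≤ 4): 4 records, sum = 13 × 1.0 = 13.0
Step 2: Tier 2 (4 < complexity ≤ 7): 1 records, sum = 6 × 1.1 = 6.6
Step 3: Tier 3 (complexity > 7): 5 records, sum = 45 × 1.2 = 54.0
Step 4: Final sum = 13.0 + 6.6 + 54.0 = 73.6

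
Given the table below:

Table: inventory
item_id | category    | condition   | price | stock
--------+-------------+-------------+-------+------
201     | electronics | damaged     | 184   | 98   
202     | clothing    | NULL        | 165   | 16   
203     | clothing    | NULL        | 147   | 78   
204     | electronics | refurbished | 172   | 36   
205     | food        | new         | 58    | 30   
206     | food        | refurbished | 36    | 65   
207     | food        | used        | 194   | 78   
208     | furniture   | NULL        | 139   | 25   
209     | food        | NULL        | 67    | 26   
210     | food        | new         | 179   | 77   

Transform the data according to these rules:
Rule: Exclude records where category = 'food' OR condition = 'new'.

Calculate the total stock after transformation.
253

Step 1: Find records where category = 'food' OR condition = 'new'
Step 2: 5 records match, summing to 276
Step 3: Original sum: 529
Step 4: Remaining sum = 529 - 276 = 253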